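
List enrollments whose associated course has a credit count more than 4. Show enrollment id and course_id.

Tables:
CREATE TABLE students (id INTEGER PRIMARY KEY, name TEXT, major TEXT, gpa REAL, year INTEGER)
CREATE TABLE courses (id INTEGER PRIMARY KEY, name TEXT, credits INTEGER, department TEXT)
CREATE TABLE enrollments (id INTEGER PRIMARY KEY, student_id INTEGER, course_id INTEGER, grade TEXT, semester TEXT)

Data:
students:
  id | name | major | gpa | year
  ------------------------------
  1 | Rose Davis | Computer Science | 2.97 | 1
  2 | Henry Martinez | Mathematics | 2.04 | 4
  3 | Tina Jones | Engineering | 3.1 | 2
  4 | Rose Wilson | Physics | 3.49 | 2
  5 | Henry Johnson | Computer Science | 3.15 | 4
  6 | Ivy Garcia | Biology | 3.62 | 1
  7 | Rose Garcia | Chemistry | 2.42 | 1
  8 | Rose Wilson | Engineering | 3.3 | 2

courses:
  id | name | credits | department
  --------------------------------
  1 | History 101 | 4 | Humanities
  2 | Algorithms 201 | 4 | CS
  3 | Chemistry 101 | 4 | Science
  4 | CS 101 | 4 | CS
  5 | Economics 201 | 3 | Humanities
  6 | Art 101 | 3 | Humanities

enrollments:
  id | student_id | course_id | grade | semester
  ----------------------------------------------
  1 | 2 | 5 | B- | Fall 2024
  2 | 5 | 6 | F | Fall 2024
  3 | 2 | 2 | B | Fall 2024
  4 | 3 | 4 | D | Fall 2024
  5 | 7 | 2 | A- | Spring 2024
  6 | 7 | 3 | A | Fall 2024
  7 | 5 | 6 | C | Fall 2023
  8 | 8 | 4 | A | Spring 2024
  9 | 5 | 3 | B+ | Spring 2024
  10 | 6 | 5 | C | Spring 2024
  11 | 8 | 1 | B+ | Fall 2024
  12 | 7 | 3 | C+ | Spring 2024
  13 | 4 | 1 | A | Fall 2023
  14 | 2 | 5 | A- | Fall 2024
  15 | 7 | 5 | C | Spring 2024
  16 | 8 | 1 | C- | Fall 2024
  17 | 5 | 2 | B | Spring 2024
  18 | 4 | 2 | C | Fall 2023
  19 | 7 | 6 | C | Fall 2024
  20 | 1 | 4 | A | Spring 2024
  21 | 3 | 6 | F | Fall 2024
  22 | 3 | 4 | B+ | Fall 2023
SELECT id, course_id FROM enrollments WHERE course_id IN (SELECT id FROM courses WHERE credits > 4)

Execution result:
(no rows)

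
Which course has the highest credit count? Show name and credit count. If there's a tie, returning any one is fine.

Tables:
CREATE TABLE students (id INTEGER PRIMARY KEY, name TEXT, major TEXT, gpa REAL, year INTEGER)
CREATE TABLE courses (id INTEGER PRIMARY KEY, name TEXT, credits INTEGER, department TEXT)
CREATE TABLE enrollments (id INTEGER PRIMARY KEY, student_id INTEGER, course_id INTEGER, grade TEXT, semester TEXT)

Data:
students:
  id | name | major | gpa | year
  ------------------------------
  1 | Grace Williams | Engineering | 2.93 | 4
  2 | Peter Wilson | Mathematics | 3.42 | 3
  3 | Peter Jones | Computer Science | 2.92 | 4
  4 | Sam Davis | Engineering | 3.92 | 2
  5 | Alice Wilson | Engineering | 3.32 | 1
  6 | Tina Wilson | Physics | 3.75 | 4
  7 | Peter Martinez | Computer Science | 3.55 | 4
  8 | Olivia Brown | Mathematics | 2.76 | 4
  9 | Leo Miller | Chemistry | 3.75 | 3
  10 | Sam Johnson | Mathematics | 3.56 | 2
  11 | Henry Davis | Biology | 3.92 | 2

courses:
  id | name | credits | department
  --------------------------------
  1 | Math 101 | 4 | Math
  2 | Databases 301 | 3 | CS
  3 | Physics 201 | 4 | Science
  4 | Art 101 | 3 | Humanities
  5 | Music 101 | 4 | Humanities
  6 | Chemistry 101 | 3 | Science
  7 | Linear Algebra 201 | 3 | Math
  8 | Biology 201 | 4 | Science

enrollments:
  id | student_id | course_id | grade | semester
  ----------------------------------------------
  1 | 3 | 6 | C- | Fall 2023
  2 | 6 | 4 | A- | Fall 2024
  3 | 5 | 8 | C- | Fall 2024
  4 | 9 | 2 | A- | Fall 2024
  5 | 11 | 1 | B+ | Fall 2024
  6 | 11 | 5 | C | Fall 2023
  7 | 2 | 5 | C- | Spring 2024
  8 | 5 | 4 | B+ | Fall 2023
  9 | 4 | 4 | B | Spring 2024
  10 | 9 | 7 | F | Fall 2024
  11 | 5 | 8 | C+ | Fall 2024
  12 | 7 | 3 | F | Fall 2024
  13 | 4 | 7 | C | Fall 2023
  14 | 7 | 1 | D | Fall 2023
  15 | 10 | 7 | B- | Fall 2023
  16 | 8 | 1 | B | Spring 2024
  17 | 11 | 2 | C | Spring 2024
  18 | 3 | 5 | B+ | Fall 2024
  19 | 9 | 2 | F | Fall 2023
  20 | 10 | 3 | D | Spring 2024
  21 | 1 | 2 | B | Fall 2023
SELECT name, credits FROM courses ORDER BY credits DESC LIMIT 1

Execution result:
name | credits
Math 101 | 4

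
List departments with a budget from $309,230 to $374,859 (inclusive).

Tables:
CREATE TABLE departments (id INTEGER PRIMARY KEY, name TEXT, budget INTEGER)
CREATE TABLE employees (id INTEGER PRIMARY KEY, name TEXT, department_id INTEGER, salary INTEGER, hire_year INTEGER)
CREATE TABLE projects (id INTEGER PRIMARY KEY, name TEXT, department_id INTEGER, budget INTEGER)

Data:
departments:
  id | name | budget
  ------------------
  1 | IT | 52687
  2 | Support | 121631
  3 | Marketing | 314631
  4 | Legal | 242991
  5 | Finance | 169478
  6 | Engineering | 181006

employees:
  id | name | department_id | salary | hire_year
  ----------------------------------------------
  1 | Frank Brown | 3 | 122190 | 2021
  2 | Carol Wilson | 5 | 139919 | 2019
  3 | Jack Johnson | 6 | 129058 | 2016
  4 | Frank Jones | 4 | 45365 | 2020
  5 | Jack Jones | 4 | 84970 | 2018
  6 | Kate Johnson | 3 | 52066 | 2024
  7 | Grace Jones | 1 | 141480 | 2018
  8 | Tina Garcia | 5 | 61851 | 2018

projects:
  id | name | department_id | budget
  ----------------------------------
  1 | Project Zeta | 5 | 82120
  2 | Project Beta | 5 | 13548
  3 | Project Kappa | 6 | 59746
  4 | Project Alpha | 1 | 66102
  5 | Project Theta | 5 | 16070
SELECT name, budget FROM departments WHERE budget BETWEEN 309230 AND 374859

Execution result:
name | budget
Marketing | 314631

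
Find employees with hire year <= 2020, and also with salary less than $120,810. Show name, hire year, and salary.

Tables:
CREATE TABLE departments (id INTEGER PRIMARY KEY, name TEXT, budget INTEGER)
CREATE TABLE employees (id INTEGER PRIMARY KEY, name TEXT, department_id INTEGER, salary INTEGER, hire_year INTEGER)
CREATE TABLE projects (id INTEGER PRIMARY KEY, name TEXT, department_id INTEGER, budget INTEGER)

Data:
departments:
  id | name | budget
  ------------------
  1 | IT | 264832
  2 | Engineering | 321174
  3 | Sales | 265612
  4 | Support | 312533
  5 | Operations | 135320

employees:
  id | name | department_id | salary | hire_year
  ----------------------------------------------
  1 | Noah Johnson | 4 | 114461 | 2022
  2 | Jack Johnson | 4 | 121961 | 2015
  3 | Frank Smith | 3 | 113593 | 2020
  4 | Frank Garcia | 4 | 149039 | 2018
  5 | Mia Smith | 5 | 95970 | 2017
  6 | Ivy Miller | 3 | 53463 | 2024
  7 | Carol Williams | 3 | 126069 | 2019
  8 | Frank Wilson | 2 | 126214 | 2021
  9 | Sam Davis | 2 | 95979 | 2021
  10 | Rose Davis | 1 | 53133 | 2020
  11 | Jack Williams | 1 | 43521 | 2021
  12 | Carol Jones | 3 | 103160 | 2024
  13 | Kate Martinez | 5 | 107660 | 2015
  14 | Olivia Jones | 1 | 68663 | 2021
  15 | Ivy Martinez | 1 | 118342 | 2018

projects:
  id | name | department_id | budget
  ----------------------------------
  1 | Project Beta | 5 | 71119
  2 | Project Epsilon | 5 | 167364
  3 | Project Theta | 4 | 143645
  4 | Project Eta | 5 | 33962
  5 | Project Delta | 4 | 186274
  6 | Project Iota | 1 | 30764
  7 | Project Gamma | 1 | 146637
SELECT name, hire_year, salary FROM employees WHERE hire_year <= 2020 AND salary < 120810

Execution result:
name | hire_year | salary
Frank Smith | 2020 | 113593
Mia Smith | 2017 | 95970
Rose Davis | 2020 | 53133
Kate Martinez | 2015 | 107660
Ivy Martinez | 2018 | 118342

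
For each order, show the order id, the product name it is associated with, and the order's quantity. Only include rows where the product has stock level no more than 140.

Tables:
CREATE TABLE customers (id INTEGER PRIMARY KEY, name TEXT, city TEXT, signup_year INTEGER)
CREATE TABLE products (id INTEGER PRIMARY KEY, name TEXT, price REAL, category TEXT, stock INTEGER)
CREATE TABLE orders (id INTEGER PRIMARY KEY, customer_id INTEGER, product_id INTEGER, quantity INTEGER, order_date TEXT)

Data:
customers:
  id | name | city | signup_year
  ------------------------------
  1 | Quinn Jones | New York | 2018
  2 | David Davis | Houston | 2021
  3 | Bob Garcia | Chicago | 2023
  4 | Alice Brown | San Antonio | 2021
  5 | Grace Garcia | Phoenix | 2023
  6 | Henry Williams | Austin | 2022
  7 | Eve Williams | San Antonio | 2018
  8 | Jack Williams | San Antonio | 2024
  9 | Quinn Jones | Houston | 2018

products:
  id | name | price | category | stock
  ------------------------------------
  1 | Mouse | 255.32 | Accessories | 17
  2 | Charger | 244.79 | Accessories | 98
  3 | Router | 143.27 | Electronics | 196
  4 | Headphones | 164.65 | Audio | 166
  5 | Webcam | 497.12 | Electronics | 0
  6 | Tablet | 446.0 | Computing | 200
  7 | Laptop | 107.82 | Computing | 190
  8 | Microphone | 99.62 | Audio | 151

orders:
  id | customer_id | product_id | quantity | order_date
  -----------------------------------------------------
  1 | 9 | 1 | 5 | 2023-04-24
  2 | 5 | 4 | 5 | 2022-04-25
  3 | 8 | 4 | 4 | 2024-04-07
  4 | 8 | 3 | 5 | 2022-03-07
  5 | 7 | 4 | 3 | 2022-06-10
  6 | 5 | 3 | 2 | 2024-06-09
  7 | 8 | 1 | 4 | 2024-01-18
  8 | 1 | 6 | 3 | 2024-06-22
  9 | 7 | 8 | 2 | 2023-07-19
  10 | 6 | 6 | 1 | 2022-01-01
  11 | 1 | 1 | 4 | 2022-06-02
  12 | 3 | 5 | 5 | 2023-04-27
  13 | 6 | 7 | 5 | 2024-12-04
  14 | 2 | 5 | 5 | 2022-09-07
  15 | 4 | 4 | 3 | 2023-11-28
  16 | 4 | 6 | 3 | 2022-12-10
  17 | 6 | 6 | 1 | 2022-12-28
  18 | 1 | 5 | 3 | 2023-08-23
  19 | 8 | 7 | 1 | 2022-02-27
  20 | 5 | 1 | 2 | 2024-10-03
SELECT c.id, p.name AS product, c.quantity FROM orders c JOIN products p ON c.product_id = p.id WHERE p.stock <= 140

Execution result:
id | product | quantity
1 | Mouse | 5
7 | Mouse | 4
11 | Mouse | 4
12 | Webcam | 5
14 | Webcam | 5
18 | Webcam | 3
20 | Mouse | 2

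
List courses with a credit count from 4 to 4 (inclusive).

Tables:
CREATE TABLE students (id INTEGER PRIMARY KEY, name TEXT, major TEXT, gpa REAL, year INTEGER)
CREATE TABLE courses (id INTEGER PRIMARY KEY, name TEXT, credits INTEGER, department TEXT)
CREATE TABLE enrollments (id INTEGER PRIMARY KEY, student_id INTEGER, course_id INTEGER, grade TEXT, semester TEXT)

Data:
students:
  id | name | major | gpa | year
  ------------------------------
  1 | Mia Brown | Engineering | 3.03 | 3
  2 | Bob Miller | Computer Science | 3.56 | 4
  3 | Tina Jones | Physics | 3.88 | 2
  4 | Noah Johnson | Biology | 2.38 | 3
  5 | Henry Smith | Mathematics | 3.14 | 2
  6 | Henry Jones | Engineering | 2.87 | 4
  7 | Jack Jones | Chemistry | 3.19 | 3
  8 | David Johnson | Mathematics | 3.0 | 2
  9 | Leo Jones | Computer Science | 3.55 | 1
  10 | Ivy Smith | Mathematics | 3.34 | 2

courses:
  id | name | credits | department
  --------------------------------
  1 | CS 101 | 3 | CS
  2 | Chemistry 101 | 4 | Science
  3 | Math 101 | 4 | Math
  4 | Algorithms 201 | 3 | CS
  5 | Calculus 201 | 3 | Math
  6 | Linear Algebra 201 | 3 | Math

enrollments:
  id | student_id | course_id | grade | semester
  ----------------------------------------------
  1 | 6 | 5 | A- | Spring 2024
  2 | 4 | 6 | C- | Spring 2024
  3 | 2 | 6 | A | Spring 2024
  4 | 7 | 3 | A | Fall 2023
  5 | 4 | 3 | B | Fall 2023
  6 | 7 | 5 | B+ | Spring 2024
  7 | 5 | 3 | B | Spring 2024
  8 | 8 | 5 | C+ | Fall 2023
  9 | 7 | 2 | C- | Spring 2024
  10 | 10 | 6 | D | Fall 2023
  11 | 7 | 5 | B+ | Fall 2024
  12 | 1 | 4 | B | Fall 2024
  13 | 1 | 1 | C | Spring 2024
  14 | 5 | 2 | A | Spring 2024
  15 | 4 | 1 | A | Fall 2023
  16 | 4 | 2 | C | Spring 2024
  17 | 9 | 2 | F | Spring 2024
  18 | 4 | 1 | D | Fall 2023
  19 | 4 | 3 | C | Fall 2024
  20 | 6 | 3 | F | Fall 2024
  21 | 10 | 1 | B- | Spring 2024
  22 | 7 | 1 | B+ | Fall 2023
SELECT name, credits FROM courses WHERE credits BETWEEN 4 AND 4

Execution result:
name | credits
Chemistry 101 | 4
Math 101 | 4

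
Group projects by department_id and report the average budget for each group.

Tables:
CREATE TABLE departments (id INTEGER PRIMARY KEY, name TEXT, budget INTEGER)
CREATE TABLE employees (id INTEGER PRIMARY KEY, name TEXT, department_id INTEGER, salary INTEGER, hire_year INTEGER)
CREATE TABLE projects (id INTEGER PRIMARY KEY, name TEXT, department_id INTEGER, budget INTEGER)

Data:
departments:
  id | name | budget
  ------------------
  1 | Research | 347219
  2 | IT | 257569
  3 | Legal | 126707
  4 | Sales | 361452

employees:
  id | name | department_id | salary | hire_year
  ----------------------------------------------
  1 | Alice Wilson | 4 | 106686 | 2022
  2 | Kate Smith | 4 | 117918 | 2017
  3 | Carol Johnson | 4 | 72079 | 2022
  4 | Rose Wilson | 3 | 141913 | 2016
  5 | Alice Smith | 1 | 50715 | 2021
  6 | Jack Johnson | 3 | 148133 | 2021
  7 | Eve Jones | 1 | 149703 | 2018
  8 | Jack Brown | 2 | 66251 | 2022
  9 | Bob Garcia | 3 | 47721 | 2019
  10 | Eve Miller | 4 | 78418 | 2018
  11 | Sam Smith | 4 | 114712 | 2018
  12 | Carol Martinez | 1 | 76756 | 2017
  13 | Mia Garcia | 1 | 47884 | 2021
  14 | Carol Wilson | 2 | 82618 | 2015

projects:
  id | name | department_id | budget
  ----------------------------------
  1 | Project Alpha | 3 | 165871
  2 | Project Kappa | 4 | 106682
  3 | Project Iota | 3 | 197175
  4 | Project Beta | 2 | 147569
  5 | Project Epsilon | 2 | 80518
SELECT department_id, AVG(budget) AS avg_budget FROM projects GROUP BY department_id

Execution result:
department_id | avg_budget
2 | 114043.50
3 | 181523.00
4 | 106682.00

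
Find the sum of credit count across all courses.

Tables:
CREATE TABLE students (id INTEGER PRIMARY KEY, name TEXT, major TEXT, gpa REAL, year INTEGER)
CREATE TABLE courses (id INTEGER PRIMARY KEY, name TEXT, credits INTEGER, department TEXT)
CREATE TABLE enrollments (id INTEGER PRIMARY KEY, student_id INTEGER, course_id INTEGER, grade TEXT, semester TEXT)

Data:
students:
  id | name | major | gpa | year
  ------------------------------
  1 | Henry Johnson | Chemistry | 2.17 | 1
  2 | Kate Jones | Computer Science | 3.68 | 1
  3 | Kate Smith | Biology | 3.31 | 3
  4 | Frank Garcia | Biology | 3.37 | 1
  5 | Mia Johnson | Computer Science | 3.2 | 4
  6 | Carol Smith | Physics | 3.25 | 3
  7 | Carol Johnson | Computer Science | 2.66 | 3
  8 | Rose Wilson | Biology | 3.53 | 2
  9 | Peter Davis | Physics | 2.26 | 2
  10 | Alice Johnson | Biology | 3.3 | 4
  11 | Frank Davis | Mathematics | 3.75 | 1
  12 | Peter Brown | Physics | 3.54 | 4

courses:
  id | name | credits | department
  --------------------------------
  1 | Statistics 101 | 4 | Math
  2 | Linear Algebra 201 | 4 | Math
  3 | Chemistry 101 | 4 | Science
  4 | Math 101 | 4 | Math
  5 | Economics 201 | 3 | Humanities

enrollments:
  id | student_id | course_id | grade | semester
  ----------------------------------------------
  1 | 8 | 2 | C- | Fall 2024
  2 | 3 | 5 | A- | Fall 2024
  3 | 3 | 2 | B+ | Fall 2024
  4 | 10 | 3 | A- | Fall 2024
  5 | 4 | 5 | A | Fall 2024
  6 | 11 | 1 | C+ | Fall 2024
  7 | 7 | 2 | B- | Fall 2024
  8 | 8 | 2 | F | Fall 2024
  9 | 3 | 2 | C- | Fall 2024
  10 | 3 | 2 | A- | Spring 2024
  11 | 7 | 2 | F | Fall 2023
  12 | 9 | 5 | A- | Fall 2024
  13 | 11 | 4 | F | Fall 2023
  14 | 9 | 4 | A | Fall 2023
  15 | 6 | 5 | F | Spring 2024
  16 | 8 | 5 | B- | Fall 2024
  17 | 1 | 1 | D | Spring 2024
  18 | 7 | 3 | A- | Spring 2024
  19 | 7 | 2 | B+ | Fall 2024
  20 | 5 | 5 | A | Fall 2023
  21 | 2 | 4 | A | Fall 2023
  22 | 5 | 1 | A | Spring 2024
SELECT SUM(credits) FROM courses

Execution result:
19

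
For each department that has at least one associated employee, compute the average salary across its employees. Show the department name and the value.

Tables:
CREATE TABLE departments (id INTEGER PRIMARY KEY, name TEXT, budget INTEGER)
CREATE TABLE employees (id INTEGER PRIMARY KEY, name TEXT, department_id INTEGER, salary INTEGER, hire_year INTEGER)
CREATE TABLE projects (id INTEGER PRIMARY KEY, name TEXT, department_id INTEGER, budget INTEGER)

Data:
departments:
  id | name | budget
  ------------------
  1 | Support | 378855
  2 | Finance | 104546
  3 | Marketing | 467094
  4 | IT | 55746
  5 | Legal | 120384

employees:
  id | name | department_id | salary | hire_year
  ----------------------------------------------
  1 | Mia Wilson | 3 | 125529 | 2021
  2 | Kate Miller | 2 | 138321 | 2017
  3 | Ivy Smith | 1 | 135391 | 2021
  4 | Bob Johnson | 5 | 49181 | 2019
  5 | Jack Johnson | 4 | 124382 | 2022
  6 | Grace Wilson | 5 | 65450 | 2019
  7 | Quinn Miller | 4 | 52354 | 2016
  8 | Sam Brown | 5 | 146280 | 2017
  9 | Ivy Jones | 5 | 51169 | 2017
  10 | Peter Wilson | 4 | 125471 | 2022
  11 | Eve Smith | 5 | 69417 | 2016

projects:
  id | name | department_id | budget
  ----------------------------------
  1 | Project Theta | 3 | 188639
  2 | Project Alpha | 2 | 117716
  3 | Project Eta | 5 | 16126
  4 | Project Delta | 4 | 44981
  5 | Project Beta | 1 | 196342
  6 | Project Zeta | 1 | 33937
SELECT p.name, AVG(c.salary) AS avg_salary FROM employees c JOIN departments p ON c.department_id = p.id GROUP BY p.id, p.name

Execution result:
name | avg_salary
Support | 135391.00
Finance | 138321.00
Marketing | 125529.00
IT | 100735.67
Legal | 76299.40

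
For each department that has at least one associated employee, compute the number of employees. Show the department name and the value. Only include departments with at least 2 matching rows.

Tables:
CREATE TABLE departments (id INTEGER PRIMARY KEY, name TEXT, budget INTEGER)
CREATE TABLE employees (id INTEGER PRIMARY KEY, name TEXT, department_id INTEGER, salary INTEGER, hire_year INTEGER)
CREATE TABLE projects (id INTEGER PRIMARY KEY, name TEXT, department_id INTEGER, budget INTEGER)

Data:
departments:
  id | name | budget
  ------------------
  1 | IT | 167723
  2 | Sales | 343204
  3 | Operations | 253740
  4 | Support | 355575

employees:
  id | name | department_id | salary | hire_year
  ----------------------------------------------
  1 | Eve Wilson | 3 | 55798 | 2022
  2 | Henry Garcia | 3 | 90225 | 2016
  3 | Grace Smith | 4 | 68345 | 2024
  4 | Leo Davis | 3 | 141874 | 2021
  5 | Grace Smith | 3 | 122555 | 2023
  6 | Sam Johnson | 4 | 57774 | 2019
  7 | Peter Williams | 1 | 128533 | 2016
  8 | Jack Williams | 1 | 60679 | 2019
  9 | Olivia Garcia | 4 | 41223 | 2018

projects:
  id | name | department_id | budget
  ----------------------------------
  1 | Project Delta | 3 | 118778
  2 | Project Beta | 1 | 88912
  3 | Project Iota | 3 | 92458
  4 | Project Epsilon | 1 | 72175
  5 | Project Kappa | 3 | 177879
SELECT p.name, COUNT(*) AS n FROM employees c JOIN departments p ON c.department_id = p.id GROUP BY p.id, p.name HAVING COUNT(*) >= 2

Execution result:
name | n
IT | 2
Operations | 4
Support | 3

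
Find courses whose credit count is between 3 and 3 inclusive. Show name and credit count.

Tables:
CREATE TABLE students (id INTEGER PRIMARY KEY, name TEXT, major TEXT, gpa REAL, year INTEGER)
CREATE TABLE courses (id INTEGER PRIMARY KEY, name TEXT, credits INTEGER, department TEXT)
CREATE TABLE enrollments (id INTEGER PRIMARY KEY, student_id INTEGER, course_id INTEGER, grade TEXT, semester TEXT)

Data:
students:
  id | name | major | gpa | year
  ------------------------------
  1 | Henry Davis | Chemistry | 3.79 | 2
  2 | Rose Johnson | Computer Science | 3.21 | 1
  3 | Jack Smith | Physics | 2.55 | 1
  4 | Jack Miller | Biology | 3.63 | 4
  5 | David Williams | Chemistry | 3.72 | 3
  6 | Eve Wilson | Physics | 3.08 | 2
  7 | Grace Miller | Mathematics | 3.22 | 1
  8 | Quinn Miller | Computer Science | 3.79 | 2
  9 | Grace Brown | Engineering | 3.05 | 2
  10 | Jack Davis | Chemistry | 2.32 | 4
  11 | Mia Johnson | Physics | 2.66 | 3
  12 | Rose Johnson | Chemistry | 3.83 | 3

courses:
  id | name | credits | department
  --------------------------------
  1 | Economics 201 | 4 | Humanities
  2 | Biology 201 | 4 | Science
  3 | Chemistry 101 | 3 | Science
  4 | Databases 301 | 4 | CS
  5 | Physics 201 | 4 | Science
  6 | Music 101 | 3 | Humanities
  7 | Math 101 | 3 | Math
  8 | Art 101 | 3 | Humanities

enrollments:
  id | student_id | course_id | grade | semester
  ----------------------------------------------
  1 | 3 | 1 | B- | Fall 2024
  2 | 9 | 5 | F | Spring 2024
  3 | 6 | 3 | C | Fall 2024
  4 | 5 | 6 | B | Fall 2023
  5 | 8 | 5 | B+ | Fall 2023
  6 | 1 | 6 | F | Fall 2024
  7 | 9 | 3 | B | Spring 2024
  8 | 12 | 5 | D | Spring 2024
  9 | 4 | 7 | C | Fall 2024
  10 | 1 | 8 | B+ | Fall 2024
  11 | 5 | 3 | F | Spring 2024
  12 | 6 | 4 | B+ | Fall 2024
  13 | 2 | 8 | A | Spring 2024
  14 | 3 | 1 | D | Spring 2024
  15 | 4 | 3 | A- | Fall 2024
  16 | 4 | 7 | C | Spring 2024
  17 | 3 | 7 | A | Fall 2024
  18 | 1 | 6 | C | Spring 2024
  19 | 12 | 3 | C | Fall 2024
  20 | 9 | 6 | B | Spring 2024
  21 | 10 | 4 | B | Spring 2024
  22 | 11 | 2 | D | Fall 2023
SELECT name, credits FROM courses WHERE credits BETWEEN 3 AND 3

Execution result:
name | credits
Chemistry 101 | 3
Music 101 | 3
Math 101 | 3
Art 101 | 3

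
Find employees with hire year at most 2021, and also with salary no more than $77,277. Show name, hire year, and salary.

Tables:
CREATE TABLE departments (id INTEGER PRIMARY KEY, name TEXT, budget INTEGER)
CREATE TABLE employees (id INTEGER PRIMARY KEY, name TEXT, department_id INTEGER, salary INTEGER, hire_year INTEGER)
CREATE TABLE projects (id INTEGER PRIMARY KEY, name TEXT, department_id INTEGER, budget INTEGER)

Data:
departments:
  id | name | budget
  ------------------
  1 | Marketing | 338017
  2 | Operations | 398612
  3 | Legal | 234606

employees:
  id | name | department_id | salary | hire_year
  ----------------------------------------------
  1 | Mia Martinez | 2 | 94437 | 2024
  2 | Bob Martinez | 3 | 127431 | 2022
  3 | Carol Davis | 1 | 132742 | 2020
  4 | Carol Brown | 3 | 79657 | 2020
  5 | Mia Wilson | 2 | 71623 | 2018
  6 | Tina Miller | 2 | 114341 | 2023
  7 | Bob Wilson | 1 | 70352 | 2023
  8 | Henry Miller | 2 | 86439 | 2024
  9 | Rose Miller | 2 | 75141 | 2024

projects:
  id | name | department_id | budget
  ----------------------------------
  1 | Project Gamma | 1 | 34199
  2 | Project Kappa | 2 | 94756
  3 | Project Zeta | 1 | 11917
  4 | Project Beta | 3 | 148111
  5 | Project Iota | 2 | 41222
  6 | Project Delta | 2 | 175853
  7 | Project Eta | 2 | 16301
SELECT name, hire_year, salary FROM employees WHERE hire_year <= 2021 AND salary <= 77277

Execution result:
name | hire_year | salary
Mia Wilson | 2018 | 71623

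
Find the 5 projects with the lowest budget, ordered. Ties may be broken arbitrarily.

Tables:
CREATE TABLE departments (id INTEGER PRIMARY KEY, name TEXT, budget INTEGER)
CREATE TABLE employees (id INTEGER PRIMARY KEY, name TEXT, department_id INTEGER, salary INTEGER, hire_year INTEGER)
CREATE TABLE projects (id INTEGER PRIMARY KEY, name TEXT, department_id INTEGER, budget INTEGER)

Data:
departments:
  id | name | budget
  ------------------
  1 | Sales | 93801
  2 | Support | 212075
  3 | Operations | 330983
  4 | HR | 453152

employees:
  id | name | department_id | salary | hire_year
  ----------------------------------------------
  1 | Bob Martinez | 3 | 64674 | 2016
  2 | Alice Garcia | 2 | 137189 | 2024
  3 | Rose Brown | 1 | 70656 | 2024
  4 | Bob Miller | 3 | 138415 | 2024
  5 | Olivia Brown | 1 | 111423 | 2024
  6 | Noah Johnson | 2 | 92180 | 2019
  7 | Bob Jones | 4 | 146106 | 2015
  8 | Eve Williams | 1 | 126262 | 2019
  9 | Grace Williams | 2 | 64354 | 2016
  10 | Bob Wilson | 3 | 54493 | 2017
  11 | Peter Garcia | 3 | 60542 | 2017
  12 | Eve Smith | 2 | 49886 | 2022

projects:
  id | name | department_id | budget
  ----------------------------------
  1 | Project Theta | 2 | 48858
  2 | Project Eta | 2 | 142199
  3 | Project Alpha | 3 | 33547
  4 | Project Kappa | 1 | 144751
SELECT name, budget FROM projects ORDER BY budget ASC LIMIT 5

Execution result:
name | budget
Project Alpha | 33547
Project Theta | 48858
Project Eta | 142199
Project Kappa | 144751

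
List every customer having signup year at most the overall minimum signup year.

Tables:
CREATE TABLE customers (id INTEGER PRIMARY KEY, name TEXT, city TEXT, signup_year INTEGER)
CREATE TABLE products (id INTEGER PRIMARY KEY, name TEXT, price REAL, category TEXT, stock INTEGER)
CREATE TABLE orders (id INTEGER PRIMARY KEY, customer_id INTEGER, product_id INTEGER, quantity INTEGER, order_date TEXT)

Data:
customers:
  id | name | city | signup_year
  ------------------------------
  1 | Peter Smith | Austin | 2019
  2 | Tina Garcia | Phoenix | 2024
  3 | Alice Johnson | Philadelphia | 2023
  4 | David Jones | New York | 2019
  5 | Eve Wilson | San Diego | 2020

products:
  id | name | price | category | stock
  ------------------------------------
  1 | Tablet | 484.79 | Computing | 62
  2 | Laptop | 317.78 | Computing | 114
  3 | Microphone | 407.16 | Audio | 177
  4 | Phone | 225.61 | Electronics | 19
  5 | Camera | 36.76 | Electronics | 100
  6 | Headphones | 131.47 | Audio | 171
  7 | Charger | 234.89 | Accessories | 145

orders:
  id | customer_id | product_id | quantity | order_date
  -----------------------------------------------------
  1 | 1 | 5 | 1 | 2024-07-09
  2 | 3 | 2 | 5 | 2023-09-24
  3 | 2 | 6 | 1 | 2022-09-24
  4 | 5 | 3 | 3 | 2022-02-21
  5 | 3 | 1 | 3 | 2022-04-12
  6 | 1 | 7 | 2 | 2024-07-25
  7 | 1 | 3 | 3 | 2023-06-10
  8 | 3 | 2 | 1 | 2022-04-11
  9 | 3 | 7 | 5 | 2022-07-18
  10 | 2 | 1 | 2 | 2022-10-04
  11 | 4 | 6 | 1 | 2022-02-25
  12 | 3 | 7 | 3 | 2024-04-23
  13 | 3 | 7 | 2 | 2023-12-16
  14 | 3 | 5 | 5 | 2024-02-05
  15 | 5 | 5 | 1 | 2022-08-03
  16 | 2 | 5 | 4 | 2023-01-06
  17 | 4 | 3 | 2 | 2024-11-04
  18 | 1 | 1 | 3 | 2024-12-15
SELECT name, signup_year FROM customers WHERE signup_year <= (SELECT MIN(signup_year) FROM customers)

Execution result:
name | signup_year
Peter Smith | 2019
David Jones | 2019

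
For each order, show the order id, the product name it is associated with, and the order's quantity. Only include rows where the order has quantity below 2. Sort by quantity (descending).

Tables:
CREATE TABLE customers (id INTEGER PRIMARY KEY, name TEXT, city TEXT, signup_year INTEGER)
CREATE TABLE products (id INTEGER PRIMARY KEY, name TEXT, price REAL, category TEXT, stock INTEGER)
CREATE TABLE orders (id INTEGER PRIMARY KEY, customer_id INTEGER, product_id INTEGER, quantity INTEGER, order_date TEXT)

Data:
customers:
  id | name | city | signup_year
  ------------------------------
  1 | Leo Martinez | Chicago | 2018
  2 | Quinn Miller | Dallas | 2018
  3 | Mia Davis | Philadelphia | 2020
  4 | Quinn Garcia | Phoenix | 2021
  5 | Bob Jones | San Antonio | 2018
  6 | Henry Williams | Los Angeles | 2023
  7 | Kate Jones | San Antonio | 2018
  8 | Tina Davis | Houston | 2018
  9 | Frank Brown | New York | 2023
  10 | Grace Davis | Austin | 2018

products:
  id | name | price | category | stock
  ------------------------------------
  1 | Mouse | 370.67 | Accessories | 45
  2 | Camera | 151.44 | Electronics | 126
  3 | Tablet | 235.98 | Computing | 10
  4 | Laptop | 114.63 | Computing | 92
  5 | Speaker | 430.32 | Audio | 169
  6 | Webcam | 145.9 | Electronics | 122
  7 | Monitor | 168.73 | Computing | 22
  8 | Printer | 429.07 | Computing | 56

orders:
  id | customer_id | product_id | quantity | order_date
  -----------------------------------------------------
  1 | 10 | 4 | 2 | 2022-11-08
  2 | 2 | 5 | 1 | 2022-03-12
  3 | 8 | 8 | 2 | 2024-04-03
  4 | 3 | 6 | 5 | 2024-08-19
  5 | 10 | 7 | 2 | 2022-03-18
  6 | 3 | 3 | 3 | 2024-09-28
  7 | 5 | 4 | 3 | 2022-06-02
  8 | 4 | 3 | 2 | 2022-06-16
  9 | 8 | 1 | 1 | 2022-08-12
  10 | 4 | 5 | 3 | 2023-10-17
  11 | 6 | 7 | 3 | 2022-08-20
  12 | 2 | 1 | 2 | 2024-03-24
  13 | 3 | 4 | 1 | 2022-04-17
SELECT c.id, p.name AS product, c.quantity FROM orders c JOIN products p ON c.product_id = p.id WHERE c.quantity < 2 ORDER BY c.quantity DESC

Execution result:
id | product | quantity
2 | Speaker | 1
9 | Mouse | 1
13 | Laptop | 1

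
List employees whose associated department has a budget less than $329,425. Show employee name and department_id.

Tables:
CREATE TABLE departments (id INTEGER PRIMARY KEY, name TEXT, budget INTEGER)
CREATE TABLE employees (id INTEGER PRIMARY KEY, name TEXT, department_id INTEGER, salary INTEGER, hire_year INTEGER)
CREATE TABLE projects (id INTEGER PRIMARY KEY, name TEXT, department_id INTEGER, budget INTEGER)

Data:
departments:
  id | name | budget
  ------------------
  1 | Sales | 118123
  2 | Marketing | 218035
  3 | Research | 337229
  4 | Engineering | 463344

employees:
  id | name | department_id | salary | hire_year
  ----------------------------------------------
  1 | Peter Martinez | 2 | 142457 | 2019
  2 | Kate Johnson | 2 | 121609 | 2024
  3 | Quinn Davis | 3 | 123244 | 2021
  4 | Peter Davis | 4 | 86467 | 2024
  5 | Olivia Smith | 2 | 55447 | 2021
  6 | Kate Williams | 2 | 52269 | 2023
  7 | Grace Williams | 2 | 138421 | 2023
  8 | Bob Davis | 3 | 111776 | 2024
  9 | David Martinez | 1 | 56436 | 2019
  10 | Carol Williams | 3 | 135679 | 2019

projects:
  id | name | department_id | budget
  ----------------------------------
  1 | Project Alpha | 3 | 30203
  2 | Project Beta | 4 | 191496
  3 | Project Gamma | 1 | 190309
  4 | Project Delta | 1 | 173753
SELECT name, department_id FROM employees WHERE department_id IN (SELECT id FROM departments WHERE budget < 329425)

Execution result:
name | department_id
Peter Martinez | 2
Kate Johnson | 2
Olivia Smith | 2
Kate Williams | 2
Grace Williams | 2
David Martinez | 1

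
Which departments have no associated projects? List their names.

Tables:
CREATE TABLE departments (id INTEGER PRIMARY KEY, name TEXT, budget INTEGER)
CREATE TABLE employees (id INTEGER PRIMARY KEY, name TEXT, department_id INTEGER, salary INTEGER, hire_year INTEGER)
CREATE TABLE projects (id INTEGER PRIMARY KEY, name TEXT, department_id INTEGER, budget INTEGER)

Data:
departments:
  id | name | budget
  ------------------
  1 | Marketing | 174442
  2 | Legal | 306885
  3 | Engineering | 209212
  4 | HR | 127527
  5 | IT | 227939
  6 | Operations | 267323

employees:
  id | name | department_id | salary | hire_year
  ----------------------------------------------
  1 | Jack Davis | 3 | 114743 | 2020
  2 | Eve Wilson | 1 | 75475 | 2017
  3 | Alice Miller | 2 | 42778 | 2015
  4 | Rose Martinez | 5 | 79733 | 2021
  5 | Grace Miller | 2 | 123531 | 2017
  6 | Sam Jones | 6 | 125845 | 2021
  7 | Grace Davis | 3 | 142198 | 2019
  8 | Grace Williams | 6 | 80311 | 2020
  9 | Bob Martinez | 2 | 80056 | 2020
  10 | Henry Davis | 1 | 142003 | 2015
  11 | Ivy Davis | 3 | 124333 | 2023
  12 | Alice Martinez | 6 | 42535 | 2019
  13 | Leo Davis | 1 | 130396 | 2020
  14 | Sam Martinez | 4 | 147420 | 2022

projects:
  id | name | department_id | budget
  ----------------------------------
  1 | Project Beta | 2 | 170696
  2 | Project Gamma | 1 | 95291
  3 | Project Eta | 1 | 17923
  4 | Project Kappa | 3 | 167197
SELECT p.name FROM departments p LEFT JOIN projects c ON c.department_id = p.id WHERE c.id IS NULL

Execution result:
name
HR
IT
Operations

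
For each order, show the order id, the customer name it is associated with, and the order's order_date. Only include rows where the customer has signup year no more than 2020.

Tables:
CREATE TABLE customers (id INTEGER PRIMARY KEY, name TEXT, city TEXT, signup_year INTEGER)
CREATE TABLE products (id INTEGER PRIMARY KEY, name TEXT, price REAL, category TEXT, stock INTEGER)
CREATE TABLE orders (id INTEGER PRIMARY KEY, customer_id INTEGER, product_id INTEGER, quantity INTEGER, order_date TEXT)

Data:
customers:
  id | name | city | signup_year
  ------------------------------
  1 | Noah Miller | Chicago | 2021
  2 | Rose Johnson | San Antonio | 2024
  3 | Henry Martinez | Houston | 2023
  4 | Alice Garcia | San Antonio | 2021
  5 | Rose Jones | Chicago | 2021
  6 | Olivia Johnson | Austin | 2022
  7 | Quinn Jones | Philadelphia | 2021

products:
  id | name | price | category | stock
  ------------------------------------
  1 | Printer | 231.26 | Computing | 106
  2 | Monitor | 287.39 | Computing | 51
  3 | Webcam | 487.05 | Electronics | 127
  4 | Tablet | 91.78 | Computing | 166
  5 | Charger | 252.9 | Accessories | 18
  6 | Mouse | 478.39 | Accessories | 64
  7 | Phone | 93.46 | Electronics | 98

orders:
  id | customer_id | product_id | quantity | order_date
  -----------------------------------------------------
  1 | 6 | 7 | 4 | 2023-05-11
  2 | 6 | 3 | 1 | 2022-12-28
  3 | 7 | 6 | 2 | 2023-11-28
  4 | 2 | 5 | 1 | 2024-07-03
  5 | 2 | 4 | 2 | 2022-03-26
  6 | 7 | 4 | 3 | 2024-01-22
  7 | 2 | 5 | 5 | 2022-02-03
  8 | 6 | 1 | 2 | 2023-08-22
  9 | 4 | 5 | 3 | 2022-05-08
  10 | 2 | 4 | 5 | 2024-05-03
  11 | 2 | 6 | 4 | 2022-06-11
SELECT c.id, p.name AS customer, c.order_date FROM orders c JOIN customers p ON c.customer_id = p.id WHERE p.signup_year <= 2020

Execution result:
(no rows)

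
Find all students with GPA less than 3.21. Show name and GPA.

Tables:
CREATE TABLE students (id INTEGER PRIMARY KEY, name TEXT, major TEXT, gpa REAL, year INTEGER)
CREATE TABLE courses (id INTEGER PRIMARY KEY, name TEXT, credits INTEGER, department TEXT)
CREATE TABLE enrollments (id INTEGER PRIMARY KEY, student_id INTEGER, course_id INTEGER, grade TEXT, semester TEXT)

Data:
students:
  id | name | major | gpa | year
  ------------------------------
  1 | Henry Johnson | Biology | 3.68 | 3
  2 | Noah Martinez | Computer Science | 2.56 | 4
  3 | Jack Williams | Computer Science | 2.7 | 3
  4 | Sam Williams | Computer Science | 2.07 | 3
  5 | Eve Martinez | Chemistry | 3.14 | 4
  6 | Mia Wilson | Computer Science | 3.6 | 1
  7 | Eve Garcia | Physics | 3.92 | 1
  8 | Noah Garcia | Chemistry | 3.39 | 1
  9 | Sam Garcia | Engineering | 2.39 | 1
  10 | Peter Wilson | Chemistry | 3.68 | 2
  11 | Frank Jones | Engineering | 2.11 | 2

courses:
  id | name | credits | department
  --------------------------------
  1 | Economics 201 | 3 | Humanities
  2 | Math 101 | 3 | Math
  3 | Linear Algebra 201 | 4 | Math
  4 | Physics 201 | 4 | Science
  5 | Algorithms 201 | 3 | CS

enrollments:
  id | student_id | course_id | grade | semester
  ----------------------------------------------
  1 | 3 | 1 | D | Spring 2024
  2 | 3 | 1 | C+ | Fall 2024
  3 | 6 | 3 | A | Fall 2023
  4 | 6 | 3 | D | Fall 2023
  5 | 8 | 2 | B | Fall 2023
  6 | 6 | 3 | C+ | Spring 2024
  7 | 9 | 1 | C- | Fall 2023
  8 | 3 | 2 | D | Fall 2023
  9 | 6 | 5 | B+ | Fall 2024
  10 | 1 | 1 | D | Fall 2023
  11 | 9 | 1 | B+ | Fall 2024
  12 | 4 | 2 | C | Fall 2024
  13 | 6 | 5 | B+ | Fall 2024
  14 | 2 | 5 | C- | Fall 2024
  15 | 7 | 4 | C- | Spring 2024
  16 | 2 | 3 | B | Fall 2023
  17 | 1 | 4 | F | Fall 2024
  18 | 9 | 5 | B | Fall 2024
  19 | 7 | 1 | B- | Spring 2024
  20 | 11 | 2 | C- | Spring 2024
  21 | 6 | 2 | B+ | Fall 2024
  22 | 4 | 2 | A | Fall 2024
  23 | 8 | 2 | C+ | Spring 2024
SELECT name, gpa FROM students WHERE gpa < 3.21

Execution result:
name | gpa
Noah Martinez | 2.56
Jack Williams | 2.70
Sam Williams | 2.07
Eve Martinez | 3.14
Sam Garcia | 2.39
Frank Jones | 2.11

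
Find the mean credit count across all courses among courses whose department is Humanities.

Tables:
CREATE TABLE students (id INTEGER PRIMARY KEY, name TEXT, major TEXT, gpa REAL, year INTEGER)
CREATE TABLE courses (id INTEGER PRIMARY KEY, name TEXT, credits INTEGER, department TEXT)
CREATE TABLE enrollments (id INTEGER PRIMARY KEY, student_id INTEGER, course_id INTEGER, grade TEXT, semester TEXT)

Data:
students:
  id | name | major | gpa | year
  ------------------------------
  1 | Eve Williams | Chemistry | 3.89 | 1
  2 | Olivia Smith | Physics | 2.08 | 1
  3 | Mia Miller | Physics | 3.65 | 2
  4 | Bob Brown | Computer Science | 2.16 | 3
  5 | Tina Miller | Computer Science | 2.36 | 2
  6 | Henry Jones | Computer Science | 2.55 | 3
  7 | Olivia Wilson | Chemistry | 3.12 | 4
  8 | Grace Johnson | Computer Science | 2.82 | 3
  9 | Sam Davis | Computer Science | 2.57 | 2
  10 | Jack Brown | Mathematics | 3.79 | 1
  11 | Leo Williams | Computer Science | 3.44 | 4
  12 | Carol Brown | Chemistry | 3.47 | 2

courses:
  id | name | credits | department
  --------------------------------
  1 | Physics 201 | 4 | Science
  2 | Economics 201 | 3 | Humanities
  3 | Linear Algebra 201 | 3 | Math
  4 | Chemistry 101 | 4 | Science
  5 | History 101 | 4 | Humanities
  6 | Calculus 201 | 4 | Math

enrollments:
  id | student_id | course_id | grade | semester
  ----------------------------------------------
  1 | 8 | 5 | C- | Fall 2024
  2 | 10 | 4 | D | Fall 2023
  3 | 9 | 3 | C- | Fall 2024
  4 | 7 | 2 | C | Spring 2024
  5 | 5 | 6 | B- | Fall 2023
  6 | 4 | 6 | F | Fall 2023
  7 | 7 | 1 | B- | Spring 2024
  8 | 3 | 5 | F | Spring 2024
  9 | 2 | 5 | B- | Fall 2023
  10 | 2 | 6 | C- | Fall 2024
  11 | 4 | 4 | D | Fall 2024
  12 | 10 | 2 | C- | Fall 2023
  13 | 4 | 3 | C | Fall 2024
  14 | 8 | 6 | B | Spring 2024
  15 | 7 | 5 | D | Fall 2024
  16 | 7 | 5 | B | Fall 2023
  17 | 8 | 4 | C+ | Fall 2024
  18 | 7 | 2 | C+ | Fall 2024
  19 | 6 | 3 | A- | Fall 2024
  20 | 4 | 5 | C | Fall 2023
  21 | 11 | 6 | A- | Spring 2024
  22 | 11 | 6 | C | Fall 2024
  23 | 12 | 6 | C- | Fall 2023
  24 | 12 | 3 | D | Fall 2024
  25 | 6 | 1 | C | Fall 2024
SELECT AVG(credits) FROM courses WHERE department = 'Humanities'

Execution result:
3.50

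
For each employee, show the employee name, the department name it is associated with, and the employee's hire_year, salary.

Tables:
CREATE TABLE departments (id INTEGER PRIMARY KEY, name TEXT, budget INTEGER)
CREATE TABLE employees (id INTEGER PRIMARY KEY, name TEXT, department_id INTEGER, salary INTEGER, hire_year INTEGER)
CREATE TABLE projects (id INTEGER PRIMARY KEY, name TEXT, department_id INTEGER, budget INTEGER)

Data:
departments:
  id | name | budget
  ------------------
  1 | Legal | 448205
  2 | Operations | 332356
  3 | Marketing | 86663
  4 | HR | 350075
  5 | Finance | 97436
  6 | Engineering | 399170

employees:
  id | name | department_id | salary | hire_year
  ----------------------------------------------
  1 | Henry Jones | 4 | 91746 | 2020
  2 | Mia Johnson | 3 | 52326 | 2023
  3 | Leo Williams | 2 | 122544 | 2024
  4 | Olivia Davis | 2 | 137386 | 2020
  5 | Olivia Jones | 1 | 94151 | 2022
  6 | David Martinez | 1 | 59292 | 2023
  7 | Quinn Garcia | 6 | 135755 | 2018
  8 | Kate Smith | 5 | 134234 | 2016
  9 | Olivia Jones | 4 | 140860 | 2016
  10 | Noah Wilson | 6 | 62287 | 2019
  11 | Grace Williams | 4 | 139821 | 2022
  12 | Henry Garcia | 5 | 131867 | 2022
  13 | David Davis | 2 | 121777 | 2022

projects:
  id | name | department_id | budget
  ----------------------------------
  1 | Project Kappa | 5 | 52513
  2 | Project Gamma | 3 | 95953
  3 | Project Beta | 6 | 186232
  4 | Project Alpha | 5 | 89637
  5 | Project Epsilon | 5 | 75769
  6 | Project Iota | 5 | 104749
SELECT c.name, p.name AS department, c.hire_year, c.salary FROM employees c JOIN departments p ON c.department_id = p.id

Execution result:
name | department | hire_year | salary
Henry Jones | HR | 2020 | 91746
Mia Johnson | Marketing | 2023 | 52326
Leo Williams | Operations | 2024 | 122544
Olivia Davis | Operations | 2020 | 137386
Olivia Jones | Legal | 2022 | 94151
David Martinez | Legal | 2023 | 59292
Quinn Garcia | Engineering | 2018 | 135755
Kate Smith | Finance | 2016 | 134234
Olivia Jones | HR | 2016 | 140860
Noah Wilson | Engineering | 2019 | 62287
Grace Williams | HR | 2022 | 139821
Henry Garcia | Finance | 2022 | 131867
David Davis | Operations | 2022 | 121777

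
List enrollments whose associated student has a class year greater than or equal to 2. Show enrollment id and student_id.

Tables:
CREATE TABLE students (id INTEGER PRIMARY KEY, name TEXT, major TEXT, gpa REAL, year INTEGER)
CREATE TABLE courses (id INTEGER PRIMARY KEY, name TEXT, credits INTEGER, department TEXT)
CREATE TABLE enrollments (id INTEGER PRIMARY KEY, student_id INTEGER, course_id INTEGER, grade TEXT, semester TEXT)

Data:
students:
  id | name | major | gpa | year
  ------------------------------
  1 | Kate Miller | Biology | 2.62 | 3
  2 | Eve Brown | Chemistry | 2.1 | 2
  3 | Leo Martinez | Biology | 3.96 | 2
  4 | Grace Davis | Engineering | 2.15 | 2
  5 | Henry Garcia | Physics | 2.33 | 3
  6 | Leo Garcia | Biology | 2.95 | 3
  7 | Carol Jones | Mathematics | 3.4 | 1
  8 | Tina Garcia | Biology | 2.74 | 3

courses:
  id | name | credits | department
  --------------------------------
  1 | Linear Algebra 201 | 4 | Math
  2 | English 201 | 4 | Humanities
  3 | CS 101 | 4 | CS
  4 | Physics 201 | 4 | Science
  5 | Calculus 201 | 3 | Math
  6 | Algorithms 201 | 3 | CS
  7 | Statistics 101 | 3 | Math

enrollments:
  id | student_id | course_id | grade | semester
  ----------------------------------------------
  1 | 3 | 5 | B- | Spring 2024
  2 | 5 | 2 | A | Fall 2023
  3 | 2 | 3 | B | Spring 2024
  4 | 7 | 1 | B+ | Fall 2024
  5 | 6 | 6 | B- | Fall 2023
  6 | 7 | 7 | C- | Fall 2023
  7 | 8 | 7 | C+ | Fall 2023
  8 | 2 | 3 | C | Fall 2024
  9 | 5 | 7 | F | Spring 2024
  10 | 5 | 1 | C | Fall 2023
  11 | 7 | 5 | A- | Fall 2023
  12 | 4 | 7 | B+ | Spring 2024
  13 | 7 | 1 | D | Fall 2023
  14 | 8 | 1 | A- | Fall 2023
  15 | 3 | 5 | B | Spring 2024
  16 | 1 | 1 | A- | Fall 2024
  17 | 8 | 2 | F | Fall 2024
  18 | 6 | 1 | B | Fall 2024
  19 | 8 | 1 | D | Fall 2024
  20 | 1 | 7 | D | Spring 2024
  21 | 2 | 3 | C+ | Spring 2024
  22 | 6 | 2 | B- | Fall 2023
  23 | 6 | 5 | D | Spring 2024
SELECT id, student_id FROM enrollments WHERE student_id IN (SELECT id FROM students WHERE year >= 2)

Execution result:
id | student_id
1 | 3
2 | 5
3 | 2
5 | 6
7 | 8
8 | 2
9 | 5
10 | 5
12 | 4
14 | 8
15 | 3
16 | 1
17 | 8
18 | 6
19 | 8
20 | 1
21 | 2
22 | 6
23 | 6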